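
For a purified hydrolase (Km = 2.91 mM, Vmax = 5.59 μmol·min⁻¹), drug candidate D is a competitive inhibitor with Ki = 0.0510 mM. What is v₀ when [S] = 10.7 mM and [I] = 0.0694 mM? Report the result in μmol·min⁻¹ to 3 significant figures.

With α = 1 + [I]/Ki = 1 + 0.0694/0.0510 = 2.361, the competitive rate law is v = Vmax[S] / (αKm + [S]).
v = 5.59×10.7 / (2.361×2.91 + 10.7) = 59.81/17.57 = 3.40 μmol·min⁻¹.

3.40 μmol·min⁻¹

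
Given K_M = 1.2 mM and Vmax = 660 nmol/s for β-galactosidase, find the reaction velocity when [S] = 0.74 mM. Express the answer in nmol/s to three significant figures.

252 nmol/s

[S]/(Km+[S]) = 0.74/1.940 = 0.3814, the fractional saturation.
v = 0.3814 × Vmax = 0.3814 × 660 = 252 nmol/s.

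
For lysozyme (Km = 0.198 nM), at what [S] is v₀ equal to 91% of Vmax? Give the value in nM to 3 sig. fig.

2.00 nM

v/Vmax = [S]/(Km+[S]) = 0.91, so [S] = Km·0.91/(1 − 0.91) = 0.198 × 10.11.
[S] = 2.00 nM.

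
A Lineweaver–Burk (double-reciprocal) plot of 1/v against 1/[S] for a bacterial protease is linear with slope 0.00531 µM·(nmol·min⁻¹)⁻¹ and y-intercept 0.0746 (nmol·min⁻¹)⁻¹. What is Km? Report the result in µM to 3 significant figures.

0.0712 µM

y-intercept = 1/Vmax ⇒ Vmax = 13.4 nmol·min⁻¹; slope = Km/Vmax ⇒ Km = slope × Vmax.
Km = 0.00531 × 13.4 = 0.0712 µM.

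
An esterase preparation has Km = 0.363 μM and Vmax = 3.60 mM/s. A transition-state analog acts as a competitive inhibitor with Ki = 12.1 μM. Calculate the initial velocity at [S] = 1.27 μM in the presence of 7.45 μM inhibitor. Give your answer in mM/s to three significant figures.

2.46 mM/s

α = 1 + [I]/Ki = 1 + 7.45/12.1 = 1.616.
For a competitive inhibitor, Vmax is unchanged and the apparent Km becomes α·Km: Km,app = 0.586 μM, Vmax,app = 3.60 mM/s.
v = Vmax,app·[S]/(Km,app + [S]) = 3.60 × 1.27/(0.586 + 1.27) = 2.46 mM/s.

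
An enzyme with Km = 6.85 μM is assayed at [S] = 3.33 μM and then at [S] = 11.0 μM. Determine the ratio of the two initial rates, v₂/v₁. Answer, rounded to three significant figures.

1.88

The fractional saturations are [S]/(Km+[S]) = 3.33/10.18 = 0.3271 and 11.0/17.85 = 0.6162.
v₂/v₁ is just their ratio: 0.6162/0.3271 = 1.88.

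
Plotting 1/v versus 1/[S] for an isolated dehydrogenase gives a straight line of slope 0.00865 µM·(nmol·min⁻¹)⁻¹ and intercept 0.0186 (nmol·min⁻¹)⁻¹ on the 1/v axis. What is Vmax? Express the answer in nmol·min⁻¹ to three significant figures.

The y-intercept of a Lineweaver–Burk plot equals 1/Vmax, so Vmax = 1/0.0186 = 53.8 nmol·min⁻¹.

53.8 nmol·min⁻¹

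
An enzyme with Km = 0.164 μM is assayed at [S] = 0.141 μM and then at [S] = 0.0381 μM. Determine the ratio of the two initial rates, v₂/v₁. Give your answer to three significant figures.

0.408

Since Vmax cancels, v₂/v₁ = [S]₂(Km+[S]₁) / [S]₁(Km+[S]₂).
= 0.0381×(0.164+0.141) / (0.141×(0.164+0.0381)) = 0.01162/0.02850 = 0.408.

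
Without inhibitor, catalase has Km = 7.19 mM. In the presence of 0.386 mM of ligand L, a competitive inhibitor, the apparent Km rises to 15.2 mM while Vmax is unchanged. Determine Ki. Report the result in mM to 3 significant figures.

0.346 mM

Competitive: Km,app = α·Km with α = 1 + [I]/Ki.
α = Km,app/Km = 15.2/7.19 = 2.114.
Ki = [I]/(α − 1) = 0.386/1.114 = 0.346 mM.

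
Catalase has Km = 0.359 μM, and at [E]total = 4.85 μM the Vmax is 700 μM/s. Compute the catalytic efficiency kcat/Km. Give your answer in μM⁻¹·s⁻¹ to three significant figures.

402 μM⁻¹·s⁻¹

kcat = Vmax/[E]total = 700/4.85 = 144 s⁻¹.
kcat/Km = 144/0.359 = 402 μM⁻¹·s⁻¹.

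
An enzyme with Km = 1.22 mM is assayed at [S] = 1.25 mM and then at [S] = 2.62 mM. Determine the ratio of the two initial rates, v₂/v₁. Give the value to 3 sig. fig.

1.35

The fractional saturations are [S]/(Km+[S]) = 1.25/2.470 = 0.5061 and 2.62/3.840 = 0.6823.
v₂/v₁ is just their ratio: 0.6823/0.5061 = 1.35.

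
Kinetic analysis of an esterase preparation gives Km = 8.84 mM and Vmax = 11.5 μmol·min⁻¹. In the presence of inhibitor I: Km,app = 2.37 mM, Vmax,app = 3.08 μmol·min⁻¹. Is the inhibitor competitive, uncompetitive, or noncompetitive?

Both Km and Vmax decrease by the same factor (~3.73-fold) — characteristic of uncompetitive inhibition.

uncompetitive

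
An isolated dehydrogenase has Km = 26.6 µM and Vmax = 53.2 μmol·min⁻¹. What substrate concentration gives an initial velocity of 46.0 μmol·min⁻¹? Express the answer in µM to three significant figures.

170 µM

Rearranging v = Vmax[S]/(Km+[S]) gives [S] = Km·v/(Vmax − v).
[S] = 26.6 × 46.0 / (53.2 − 46.0) = 1224/7.200 = 170 µM.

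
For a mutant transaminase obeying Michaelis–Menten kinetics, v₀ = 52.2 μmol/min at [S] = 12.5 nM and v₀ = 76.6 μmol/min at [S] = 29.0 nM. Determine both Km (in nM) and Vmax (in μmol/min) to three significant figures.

From v = Vmax[S]/(Km+[S]), each point gives Vmax = v(Km+[S])/[S].
Equating: 52.2(Km+12.5)/12.5 = 76.6(Km+29.0)/29.0.
4.176·Km + 52.2 = 2.641·Km + 76.6, so (4.176 − 2.641)·Km = 76.6 − 52.2.
Km = 24.40/1.535 = 15.9 nM; then Vmax = 52.2(15.9+12.5)/12.5 = 119 μmol/min.

Km = 15.9 nM; Vmax = 119 μmol/min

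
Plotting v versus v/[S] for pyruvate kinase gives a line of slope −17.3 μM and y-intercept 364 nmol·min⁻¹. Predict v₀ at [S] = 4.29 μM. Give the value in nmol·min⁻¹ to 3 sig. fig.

In the Eadie–Hofstee form v = Vmax − Km·(v/[S]), the slope is −Km and the intercept is Vmax, so Km = 17.3 μM and Vmax = 364 nmol·min⁻¹.
v = 364 × 4.29/(17.3 + 4.29) = 72.3 nmol·min⁻¹.

72.3 nmol·min⁻¹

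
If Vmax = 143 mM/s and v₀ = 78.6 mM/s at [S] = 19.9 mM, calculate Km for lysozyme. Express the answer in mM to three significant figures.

16.3 mM

From v = Vmax[S]/(Km+[S]), Km = [S](Vmax − v)/v.
Km = 19.9 × (143 − 78.6) / 78.6 = 1282/78.6 = 16.3 mM.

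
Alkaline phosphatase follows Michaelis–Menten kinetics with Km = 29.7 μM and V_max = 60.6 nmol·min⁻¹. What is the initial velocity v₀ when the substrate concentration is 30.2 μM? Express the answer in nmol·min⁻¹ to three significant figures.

[S]/(Km+[S]) = 30.2/59.90 = 0.5042, the fractional saturation.
v = 0.5042 × Vmax = 0.5042 × 60.6 = 30.6 nmol·min⁻¹.

30.6 nmol·min⁻¹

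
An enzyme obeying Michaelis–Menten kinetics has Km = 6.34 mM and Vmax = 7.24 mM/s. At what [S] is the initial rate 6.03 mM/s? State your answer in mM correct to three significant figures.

31.6 mM

Rearranging v = Vmax[S]/(Km+[S]) gives [S] = Km·v/(Vmax − v).
[S] = 6.34 × 6.03 / (7.24 − 6.03) = 38.23/1.210 = 31.6 mM.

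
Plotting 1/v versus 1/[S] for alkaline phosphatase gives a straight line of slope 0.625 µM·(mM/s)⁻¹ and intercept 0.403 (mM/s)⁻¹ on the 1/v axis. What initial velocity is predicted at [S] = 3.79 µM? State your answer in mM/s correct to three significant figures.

The y-intercept is 1/Vmax, so Vmax = 1/0.403 = 2.48 mM/s.
The slope is Km/Vmax, so Km = 0.625 × 2.48 = 1.55 µM.
Then v = 2.48 × 3.79/(1.55 + 3.79) = 1.76 mM/s.

1.76 mM/s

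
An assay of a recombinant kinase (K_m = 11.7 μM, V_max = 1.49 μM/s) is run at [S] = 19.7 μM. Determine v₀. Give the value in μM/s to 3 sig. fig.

0.935 μM/s

v = Vmax·[S]/(Km + [S]) = 1.49 × 19.7 / (11.7 + 19.7)
  = 29.35 / 31.40 = 0.935 μM/s.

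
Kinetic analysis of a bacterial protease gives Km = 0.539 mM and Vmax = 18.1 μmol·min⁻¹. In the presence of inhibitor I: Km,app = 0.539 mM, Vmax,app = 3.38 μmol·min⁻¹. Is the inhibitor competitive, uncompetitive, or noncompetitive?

Vmax decreases (18.1 → 3.38 μmol·min⁻¹) while Km is unchanged — pure noncompetitive inhibition.

noncompetitive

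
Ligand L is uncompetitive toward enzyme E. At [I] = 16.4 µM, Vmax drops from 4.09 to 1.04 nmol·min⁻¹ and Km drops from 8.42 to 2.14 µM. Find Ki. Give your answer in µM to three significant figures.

5.59 µM

Uncompetitive: Vmax,app = Vmax/α (and Km,app = Km/α) with α = 1 + [I]/Ki.
α = Vmax/Vmax,app = 4.09/1.04 = 3.933.
Since α = 1 + [I]/Ki, [I]/Ki = 3.933 − 1 = 2.933 and Ki = 16.4/2.933 = 5.59 µM.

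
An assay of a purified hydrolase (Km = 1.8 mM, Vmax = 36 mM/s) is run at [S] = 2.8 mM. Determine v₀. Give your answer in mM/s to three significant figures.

[S]/(Km+[S]) = 2.8/4.600 = 0.6087, the fractional saturation.
v = 0.6087 × Vmax = 0.6087 × 36 = 21.9 mM/s.

21.9 mM/s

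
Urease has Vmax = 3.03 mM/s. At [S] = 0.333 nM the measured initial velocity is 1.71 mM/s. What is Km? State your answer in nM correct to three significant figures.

From v = Vmax[S]/(Km+[S]), Km = [S](Vmax − v)/v.
Km = 0.333 × (3.03 − 1.71) / 1.71 = 0.4396/1.71 = 0.257 nM.

0.257 nM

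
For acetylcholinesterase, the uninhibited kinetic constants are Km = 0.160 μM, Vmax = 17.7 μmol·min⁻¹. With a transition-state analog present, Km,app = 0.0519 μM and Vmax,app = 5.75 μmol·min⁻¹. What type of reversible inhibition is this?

uncompetitive

Both Km and Vmax decrease by the same factor (~3.08-fold) — characteristic of uncompetitive inhibition.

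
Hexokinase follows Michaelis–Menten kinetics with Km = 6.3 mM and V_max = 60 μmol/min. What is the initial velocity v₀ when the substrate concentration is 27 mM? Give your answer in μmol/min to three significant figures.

[S]/(Km+[S]) = 27/33.30 = 0.8108, the fractional saturation.
v = 0.8108 × Vmax = 0.8108 × 60 = 48.6 μmol/min.

48.6 μmol/min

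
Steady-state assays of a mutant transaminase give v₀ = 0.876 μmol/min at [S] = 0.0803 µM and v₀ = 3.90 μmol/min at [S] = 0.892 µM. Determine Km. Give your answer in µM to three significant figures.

0.463 µM

From v = Vmax[S]/(Km+[S]), each point gives Vmax = v(Km+[S])/[S].
Equating: 0.876(Km+0.0803)/0.0803 = 3.90(Km+0.892)/0.892.
10.91·Km + 0.876 = 4.372·Km + 3.90, so (10.91 − 4.372)·Km = 3.90 − 0.876.
Km = 3.024/6.537 = 0.463 µM; then Vmax = 0.876(0.463+0.0803)/0.0803 = 5.92 μmol/min.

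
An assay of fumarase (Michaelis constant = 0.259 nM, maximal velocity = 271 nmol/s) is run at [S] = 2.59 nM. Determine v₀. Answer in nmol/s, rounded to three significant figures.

246 nmol/s

v = Vmax·[S]/(Km + [S]) = 271 × 2.59 / (0.259 + 2.59)
  = 701.9 / 2.849 = 246 nmol/s.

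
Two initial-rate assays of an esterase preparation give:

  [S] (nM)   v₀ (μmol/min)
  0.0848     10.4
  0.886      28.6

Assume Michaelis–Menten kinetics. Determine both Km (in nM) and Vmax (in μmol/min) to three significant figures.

In reciprocal form, 1/v = (Km/Vmax)·(1/[S]) + 1/Vmax. The two points give (1/[S], 1/v) = (11.79, 0.09615) and (1.129, 0.03497).
Slope = (0.09615 − 0.03497)/(11.79 − 1.129) = 0.005738; intercept = 0.09615 − 0.005738×11.79 = 0.02849.
Vmax = 1/intercept = 35.1 μmol/min; Km = slope × Vmax = 0.005738 × 35.1 = 0.201 nM.

Km = 0.201 nM; Vmax = 35.1 μmol/min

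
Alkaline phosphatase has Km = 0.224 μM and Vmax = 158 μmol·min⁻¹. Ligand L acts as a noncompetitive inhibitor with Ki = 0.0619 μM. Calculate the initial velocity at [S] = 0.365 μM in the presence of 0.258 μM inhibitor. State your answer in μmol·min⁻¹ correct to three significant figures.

18.9 μmol·min⁻¹

With α = 1 + [I]/Ki = 1 + 0.258/0.0619 = 5.168, the noncompetitive rate law is v = (Vmax/α)·[S] / (Km + [S]).
v = (158/5.168)×0.365 / (0.224 + 0.365) = 11.16/0.5890 = 18.9 μmol·min⁻¹.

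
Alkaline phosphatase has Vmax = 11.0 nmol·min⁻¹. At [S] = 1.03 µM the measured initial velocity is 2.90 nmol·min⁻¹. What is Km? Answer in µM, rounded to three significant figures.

v/Vmax = 2.90/11.0 = 0.2636 = [S]/(Km+[S]).
So Km + [S] = [S]/0.2636 = 3.907 µM, giving Km = 3.907 − 1.03 = 2.88 µM.

2.88 µM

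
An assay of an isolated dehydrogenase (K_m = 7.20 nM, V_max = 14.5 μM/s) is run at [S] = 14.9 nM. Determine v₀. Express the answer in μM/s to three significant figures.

9.78 μM/s

[S]/(Km+[S]) = 14.9/22.10 = 0.6742, the fractional saturation.
v = 0.6742 × Vmax = 0.6742 × 14.5 = 9.78 μM/s.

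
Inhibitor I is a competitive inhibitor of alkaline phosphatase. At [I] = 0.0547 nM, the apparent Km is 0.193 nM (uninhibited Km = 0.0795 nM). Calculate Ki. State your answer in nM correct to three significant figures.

0.0383 nM

Competitive: Km,app = α·Km with α = 1 + [I]/Ki.
α = Km,app/Km = 0.193/0.0795 = 2.428.
Ki = [I]/(α − 1) = 0.0547/1.428 = 0.0383 nM.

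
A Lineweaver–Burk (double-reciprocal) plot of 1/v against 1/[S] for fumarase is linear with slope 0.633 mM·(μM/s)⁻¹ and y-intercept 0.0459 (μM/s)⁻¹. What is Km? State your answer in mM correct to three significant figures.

13.8 mM

y-intercept = 1/Vmax ⇒ Vmax = 21.8 μM/s; slope = Km/Vmax ⇒ Km = slope × Vmax.
Km = 0.633 × 21.8 = 13.8 mM.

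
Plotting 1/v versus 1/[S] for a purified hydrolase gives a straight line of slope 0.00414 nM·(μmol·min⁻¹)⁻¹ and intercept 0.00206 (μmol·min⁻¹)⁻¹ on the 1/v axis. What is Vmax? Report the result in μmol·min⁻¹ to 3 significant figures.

485 μmol·min⁻¹

The y-intercept of a Lineweaver–Burk plot equals 1/Vmax, so Vmax = 1/0.00206 = 485 μmol·min⁻¹.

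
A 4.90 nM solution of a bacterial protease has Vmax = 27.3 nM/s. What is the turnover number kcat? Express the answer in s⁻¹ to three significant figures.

kcat = Vmax/[E]total = 27.3 nM/s / 4.90 nM = 5.57 s⁻¹.

5.57 s⁻¹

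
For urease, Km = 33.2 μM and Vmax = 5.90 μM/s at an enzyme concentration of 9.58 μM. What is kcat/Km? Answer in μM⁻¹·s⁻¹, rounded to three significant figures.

kcat = Vmax/[E]total = 5.90/9.58 = 0.616 s⁻¹.
kcat/Km = 0.616/33.2 = 0.0186 μM⁻¹·s⁻¹.

0.0186 μM⁻¹·s⁻¹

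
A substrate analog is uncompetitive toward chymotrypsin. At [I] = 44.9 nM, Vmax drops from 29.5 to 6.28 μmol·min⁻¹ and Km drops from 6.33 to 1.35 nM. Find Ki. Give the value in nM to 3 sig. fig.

Uncompetitive: Vmax,app = Vmax/α (and Km,app = Km/α) with α = 1 + [I]/Ki.
α = Vmax/Vmax,app = 29.5/6.28 = 4.697.
Ki = [I]/(α − 1) = 44.9/3.697 = 12.1 nM.

12.1 nM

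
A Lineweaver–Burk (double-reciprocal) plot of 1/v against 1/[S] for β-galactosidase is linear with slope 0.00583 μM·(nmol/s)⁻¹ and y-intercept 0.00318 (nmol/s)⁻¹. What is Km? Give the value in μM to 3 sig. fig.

1.83 μM

y-intercept = 1/Vmax ⇒ Vmax = 314 nmol/s; slope = Km/Vmax ⇒ Km = slope × Vmax.
Km = 0.00583 × 314 = 1.83 μM.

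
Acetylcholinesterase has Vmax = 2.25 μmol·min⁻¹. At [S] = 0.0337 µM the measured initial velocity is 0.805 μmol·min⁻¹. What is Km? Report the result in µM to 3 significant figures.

v/Vmax = 0.805/2.25 = 0.3578 = [S]/(Km+[S]).
So Km + [S] = [S]/0.3578 = 0.09419 µM, giving Km = 0.09419 − 0.0337 = 0.0605 µM.

0.0605 µM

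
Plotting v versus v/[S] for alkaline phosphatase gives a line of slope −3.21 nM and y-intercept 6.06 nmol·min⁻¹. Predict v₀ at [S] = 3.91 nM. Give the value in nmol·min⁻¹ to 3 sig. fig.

In the Eadie–Hofstee form v = Vmax − Km·(v/[S]), the slope is −Km and the intercept is Vmax, so Km = 3.21 nM and Vmax = 6.06 nmol·min⁻¹.
v = 6.06 × 3.91/(3.21 + 3.91) = 3.33 nmol·min⁻¹.

3.33 nmol·min⁻¹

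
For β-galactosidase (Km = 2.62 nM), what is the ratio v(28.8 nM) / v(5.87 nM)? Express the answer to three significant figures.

1.33

The fractional saturations are [S]/(Km+[S]) = 5.87/8.490 = 0.6914 and 28.8/31.42 = 0.9166.
v₂/v₁ is just their ratio: 0.9166/0.6914 = 1.33.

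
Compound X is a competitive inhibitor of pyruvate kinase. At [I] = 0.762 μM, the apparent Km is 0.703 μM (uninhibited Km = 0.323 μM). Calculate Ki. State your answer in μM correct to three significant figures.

Competitive: Km,app = α·Km with α = 1 + [I]/Ki.
α = Km,app/Km = 0.703/0.323 = 2.176.
Ki = [I]/(α − 1) = 0.762/1.176 = 0.648 μM.

0.648 μM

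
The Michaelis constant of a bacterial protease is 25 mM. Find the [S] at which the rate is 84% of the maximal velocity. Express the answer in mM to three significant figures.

131 mM

v/Vmax = [S]/(Km+[S]) = 0.84, so [S] = Km·0.84/(1 − 0.84) = 25 × 5.250.
[S] = 131 mM.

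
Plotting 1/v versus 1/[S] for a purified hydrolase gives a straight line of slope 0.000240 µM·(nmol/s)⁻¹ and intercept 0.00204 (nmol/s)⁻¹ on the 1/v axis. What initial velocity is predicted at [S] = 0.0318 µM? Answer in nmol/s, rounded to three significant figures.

The y-intercept is 1/Vmax, so Vmax = 1/0.00204 = 490 nmol/s.
The slope is Km/Vmax, so Km = 0.000240 × 490 = 0.118 µM.
Then v = 490 × 0.0318/(0.118 + 0.0318) = 104 nmol/s.

104 nmol/s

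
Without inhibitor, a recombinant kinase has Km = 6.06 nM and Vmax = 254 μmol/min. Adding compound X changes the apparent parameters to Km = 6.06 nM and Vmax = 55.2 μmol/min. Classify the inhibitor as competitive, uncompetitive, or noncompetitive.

noncompetitive

Vmax decreases (254 → 55.2 μmol/min) while Km is unchanged — pure noncompetitive inhibition.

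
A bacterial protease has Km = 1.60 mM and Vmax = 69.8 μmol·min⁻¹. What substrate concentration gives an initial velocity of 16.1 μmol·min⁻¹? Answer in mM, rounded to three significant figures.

0.480 mM

Rearranging v = Vmax[S]/(Km+[S]) gives [S] = Km·v/(Vmax − v).
[S] = 1.60 × 16.1 / (69.8 − 16.1) = 25.76/53.70 = 0.480 mM.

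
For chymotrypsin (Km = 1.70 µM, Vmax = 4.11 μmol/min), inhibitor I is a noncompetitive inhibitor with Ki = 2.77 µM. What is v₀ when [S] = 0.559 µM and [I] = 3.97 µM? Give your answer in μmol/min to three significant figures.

0.418 μmol/min

α = 1 + [I]/Ki = 1 + 3.97/2.77 = 2.433.
For a noncompetitive inhibitor, Vmax is reduced to Vmax/α while Km is unchanged: Km,app = 1.70 µM, Vmax,app = 1.69 μmol/min.
v = Vmax,app·[S]/(Km,app + [S]) = 1.69 × 0.559/(1.70 + 0.559) = 0.418 μmol/min.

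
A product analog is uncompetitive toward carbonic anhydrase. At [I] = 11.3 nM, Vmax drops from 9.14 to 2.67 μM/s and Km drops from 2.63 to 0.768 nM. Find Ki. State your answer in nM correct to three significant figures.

4.66 nM

Uncompetitive: Vmax,app = Vmax/α (and Km,app = Km/α) with α = 1 + [I]/Ki.
α = Vmax/Vmax,app = 9.14/2.67 = 3.423.
Ki = [I]/(α − 1) = 11.3/2.423 = 4.66 nM.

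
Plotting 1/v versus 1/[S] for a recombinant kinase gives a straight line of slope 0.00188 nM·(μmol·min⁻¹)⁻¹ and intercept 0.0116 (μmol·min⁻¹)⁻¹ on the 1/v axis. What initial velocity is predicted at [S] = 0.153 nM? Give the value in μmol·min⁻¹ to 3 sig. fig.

The y-intercept is 1/Vmax, so Vmax = 1/0.0116 = 86.2 μmol·min⁻¹.
The slope is Km/Vmax, so Km = 0.00188 × 86.2 = 0.162 nM.
Then v = 86.2 × 0.153/(0.162 + 0.153) = 41.9 μmol·min⁻¹.

41.9 μmol·min⁻¹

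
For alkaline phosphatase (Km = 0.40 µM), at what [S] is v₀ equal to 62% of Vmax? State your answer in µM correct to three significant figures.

0.653 µM

v/Vmax = [S]/(Km+[S]) = 0.62, so [S] = Km·0.62/(1 − 0.62) = 0.40 × 1.632.
[S] = 0.653 µM.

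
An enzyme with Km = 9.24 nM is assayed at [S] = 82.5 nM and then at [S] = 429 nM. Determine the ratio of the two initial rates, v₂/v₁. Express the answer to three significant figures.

1.09

The fractional saturations are [S]/(Km+[S]) = 82.5/91.74 = 0.8993 and 429/438.2 = 0.9789.
v₂/v₁ is just their ratio: 0.9789/0.8993 = 1.09.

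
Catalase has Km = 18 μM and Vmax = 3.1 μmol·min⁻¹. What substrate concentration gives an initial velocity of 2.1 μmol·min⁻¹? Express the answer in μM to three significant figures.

Rearranging v = Vmax[S]/(Km+[S]) gives [S] = Km·v/(Vmax − v).
[S] = 18 × 2.1 / (3.1 − 2.1) = 37.80/1.000 = 37.8 μM.

37.8 μM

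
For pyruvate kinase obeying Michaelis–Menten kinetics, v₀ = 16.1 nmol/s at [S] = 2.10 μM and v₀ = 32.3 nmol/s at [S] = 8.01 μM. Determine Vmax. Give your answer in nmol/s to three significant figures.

In reciprocal form, 1/v = (Km/Vmax)·(1/[S]) + 1/Vmax. The two points give (1/[S], 1/v) = (0.4762, 0.06211) and (0.1248, 0.03096).
Slope = (0.06211 − 0.03096)/(0.4762 − 0.1248) = 0.08866; intercept = 0.06211 − 0.08866×0.4762 = 0.01989.
Vmax = 1/intercept = 50.3 nmol/s; Km = slope × Vmax = 0.08866 × 50.3 = 4.46 μM.

50.3 nmol/s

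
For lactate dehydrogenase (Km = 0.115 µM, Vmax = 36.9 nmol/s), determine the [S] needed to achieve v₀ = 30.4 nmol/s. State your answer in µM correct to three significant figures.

0.538 µM

Rearranging v = Vmax[S]/(Km+[S]) gives [S] = Km·v/(Vmax − v).
[S] = 0.115 × 30.4 / (36.9 − 30.4) = 3.496/6.500 = 0.538 µM.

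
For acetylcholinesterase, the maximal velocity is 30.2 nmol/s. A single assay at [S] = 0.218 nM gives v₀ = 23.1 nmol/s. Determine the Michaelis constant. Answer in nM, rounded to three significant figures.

0.0670 nM

v/Vmax = 23.1/30.2 = 0.7649 = [S]/(Km+[S]).
So Km + [S] = [S]/0.7649 = 0.2850 nM, giving Km = 0.2850 − 0.218 = 0.0670 nM.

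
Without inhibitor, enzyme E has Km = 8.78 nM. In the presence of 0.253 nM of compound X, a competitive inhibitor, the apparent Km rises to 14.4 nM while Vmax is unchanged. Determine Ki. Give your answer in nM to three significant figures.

Competitive: Km,app = α·Km with α = 1 + [I]/Ki.
α = Km,app/Km = 14.4/8.78 = 1.640.
Since α = 1 + [I]/Ki, [I]/Ki = 1.640 − 1 = 0.6401 and Ki = 0.253/0.6401 = 0.395 nM.

0.395 nM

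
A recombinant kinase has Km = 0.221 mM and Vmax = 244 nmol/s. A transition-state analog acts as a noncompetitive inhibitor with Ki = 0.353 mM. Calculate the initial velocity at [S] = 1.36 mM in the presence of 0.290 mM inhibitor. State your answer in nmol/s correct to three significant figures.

α = 1 + [I]/Ki = 1 + 0.290/0.353 = 1.822.
For a noncompetitive inhibitor, Vmax is reduced to Vmax/α while Km is unchanged: Km,app = 0.221 mM, Vmax,app = 134 nmol/s.
v = Vmax,app·[S]/(Km,app + [S]) = 134 × 1.36/(0.221 + 1.36) = 115 nmol/s.

115 nmol/s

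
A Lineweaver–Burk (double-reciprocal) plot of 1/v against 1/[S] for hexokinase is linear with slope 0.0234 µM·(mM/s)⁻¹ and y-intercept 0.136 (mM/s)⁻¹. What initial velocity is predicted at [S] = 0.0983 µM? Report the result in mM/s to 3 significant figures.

2.67 mM/s

The y-intercept is 1/Vmax, so Vmax = 1/0.136 = 7.35 mM/s.
The slope is Km/Vmax, so Km = 0.0234 × 7.35 = 0.172 µM.
Then v = 7.35 × 0.0983/(0.172 + 0.0983) = 2.67 mM/s.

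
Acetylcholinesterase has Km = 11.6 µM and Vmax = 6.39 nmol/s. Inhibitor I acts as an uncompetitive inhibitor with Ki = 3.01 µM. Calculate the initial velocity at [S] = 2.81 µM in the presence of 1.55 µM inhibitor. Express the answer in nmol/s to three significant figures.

α = 1 + [I]/Ki = 1 + 1.55/3.01 = 1.515.
For an uncompetitive inhibitor, both parameters are divided by α, giving Vmax/α and Km/α: Km,app = 7.66 µM, Vmax,app = 4.22 nmol/s.
v = Vmax,app·[S]/(Km,app + [S]) = 4.22 × 2.81/(7.66 + 2.81) = 1.13 nmol/s.

1.13 nmol/s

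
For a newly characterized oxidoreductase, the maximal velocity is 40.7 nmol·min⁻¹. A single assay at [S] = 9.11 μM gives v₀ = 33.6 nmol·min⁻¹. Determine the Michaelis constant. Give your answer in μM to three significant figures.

1.93 μM

From v = Vmax[S]/(Km+[S]), Km = [S](Vmax − v)/v.
Km = 9.11 × (40.7 − 33.6) / 33.6 = 64.68/33.6 = 1.93 μM.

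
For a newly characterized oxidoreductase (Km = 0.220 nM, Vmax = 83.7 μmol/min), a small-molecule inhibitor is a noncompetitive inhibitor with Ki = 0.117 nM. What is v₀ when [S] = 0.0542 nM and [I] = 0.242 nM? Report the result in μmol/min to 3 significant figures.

5.39 μmol/min

With α = 1 + [I]/Ki = 1 + 0.242/0.117 = 3.068, the noncompetitive rate law is v = (Vmax/α)·[S] / (Km + [S]).
v = (83.7/3.068)×0.0542 / (0.220 + 0.0542) = 1.478/0.2742 = 5.39 μmol/min.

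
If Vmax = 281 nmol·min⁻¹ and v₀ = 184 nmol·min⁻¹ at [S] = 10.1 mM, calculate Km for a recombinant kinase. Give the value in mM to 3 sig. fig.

5.32 mM

From v = Vmax[S]/(Km+[S]), Km = [S](Vmax − v)/v.
Km = 10.1 × (281 − 184) / 184 = 979.7/184 = 5.32 mM.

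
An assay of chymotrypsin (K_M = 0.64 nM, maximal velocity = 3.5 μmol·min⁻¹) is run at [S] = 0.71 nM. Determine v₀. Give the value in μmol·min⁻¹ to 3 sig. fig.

[S]/(Km+[S]) = 0.71/1.350 = 0.5259, the fractional saturation.
v = 0.5259 × Vmax = 0.5259 × 3.5 = 1.84 μmol·min⁻¹.

1.84 μmol·min⁻¹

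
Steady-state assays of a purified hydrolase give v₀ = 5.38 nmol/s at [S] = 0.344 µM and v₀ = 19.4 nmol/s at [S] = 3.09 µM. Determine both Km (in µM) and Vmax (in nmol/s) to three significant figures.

Km = 1.50 µM; Vmax = 28.8 nmol/s

In reciprocal form, 1/v = (Km/Vmax)·(1/[S]) + 1/Vmax. The two points give (1/[S], 1/v) = (2.907, 0.1859) and (0.3236, 0.05155).
Slope = (0.1859 − 0.05155)/(2.907 − 0.3236) = 0.05200; intercept = 0.1859 − 0.05200×2.907 = 0.03472.
Vmax = 1/intercept = 28.8 nmol/s; Km = slope × Vmax = 0.05200 × 28.8 = 1.50 µM.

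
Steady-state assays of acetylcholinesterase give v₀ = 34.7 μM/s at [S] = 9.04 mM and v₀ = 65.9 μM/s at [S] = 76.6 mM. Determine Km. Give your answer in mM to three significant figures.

10.5 mM

From v = Vmax[S]/(Km+[S]), each point gives Vmax = v(Km+[S])/[S].
Equating: 34.7(Km+9.04)/9.04 = 65.9(Km+76.6)/76.6.
3.838·Km + 34.7 = 0.8603·Km + 65.9, so (3.838 − 0.8603)·Km = 65.9 − 34.7.
Km = 31.20/2.978 = 10.5 mM; then Vmax = 34.7(10.5+9.04)/9.04 = 74.9 μM/s.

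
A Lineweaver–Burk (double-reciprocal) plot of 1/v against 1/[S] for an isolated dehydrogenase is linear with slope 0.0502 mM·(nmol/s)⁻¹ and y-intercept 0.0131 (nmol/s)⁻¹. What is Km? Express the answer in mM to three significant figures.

y-intercept = 1/Vmax ⇒ Vmax = 76.3 nmol/s; slope = Km/Vmax ⇒ Km = slope × Vmax.
Km = 0.0502 × 76.3 = 3.83 mM.

3.83 mM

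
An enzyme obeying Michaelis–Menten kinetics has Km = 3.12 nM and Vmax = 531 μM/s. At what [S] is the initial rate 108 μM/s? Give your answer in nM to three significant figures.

Rearranging v = Vmax[S]/(Km+[S]) gives [S] = Km·v/(Vmax − v).
[S] = 3.12 × 108 / (531 − 108) = 337.0/423.0 = 0.797 nM.

0.797 nM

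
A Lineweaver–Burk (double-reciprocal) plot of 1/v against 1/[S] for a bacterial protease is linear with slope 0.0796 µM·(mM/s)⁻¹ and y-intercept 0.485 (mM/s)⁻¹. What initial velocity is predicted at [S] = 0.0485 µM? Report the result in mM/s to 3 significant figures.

0.470 mM/s

The y-intercept is 1/Vmax, so Vmax = 1/0.485 = 2.06 mM/s.
The slope is Km/Vmax, so Km = 0.0796 × 2.06 = 0.164 µM.
Then v = 2.06 × 0.0485/(0.164 + 0.0485) = 0.470 mM/s.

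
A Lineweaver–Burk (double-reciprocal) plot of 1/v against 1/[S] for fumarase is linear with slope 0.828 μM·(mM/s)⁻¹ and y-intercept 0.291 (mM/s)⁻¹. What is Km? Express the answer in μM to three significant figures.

y-intercept = 1/Vmax ⇒ Vmax = 3.44 mM/s; slope = Km/Vmax ⇒ Km = slope × Vmax.
Km = 0.828 × 3.44 = 2.85 μM.

2.85 μM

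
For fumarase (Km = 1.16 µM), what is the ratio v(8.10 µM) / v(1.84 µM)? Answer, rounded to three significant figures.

1.43

The fractional saturations are [S]/(Km+[S]) = 1.84/3.000 = 0.6133 and 8.10/9.260 = 0.8747.
v₂/v₁ is just their ratio: 0.8747/0.6133 = 1.43.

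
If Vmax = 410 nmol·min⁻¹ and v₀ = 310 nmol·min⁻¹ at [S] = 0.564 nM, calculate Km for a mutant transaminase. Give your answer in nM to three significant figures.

v/Vmax = 310/410 = 0.7561 = [S]/(Km+[S]).
So Km + [S] = [S]/0.7561 = 0.7459 nM, giving Km = 0.7459 − 0.564 = 0.182 nM.

0.182 nM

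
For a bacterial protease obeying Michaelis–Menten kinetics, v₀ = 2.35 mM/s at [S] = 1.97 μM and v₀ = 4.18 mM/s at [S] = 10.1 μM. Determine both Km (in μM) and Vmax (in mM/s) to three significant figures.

From v = Vmax[S]/(Km+[S]), each point gives Vmax = v(Km+[S])/[S].
Equating: 2.35(Km+1.97)/1.97 = 4.18(Km+10.1)/10.1.
1.193·Km + 2.35 = 0.4139·Km + 4.18, so (1.193 − 0.4139)·Km = 4.18 − 2.35.
Km = 1.830/0.7790 = 2.35 μM; then Vmax = 2.35(2.35+1.97)/1.97 = 5.15 mM/s.

Km = 2.35 μM; Vmax = 5.15 mM/s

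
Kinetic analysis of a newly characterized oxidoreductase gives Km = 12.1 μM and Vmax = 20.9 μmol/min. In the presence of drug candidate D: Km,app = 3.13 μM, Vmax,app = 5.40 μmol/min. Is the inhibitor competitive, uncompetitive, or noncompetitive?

Both Km and Vmax decrease by the same factor (~3.87-fold) — characteristic of uncompetitive inhibition.

uncompetitive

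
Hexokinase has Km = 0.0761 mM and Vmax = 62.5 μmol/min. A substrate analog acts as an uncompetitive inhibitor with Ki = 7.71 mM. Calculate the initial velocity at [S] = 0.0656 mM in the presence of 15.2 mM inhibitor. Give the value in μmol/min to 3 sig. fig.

15.1 μmol/min

With α = 1 + [I]/Ki = 1 + 15.2/7.71 = 2.971, the uncompetitive rate law is v = (Vmax/α)·[S] / (Km/α + [S]).
v = (62.5/2.971)×0.0656 / (0.0761/2.971 + 0.0656) = 1.380/0.09121 = 15.1 μmol/min.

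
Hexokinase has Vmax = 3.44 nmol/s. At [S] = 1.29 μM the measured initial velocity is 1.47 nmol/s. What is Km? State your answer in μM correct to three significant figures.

1.73 μM

From v = Vmax[S]/(Km+[S]), Km = [S](Vmax − v)/v.
Km = 1.29 × (3.44 − 1.47) / 1.47 = 2.541/1.47 = 1.73 μM.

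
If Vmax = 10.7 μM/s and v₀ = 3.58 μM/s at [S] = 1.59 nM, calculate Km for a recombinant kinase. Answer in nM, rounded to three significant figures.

3.16 nM

v/Vmax = 3.58/10.7 = 0.3346 = [S]/(Km+[S]).
So Km + [S] = [S]/0.3346 = 4.752 nM, giving Km = 4.752 − 1.59 = 3.16 nM.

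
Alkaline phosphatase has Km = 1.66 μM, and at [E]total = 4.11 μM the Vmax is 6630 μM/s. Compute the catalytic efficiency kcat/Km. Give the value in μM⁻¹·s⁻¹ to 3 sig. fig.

972 μM⁻¹·s⁻¹

kcat = Vmax/[E]total = 6630/4.11 = 1610 s⁻¹.
kcat/Km = 1610/1.66 = 972 μM⁻¹·s⁻¹.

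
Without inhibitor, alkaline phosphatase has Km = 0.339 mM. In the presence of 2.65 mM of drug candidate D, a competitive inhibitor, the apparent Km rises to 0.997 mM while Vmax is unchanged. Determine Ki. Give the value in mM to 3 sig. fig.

1.37 mM

Competitive: Km,app = α·Km with α = 1 + [I]/Ki.
α = Km,app/Km = 0.997/0.339 = 2.941.
Ki = [I]/(α − 1) = 2.65/1.941 = 1.37 mM.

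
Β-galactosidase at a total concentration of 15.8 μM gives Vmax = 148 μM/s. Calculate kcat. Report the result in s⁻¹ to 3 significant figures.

9.37 s⁻¹

kcat = Vmax/[E]total = 148 μM/s / 15.8 μM = 9.37 s⁻¹.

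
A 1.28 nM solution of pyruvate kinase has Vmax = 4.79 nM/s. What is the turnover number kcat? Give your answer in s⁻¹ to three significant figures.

3.74 s⁻¹

kcat = Vmax/[E]total = 4.79 nM/s / 1.28 nM = 3.74 s⁻¹.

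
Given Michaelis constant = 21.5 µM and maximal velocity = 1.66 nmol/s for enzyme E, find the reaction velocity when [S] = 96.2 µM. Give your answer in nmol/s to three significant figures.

[S]/(Km+[S]) = 96.2/117.7 = 0.8173, the fractional saturation.
v = 0.8173 × Vmax = 0.8173 × 1.66 = 1.36 nmol/s.

1.36 nmol/s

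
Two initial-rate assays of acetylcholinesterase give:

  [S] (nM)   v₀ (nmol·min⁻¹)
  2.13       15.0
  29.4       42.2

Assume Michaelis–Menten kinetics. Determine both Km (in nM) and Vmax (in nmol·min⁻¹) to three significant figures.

Km = 4.85 nM; Vmax = 49.2 nmol·min⁻¹

In reciprocal form, 1/v = (Km/Vmax)·(1/[S]) + 1/Vmax. The two points give (1/[S], 1/v) = (0.4695, 0.06667) and (0.03401, 0.02370).
Slope = (0.06667 − 0.02370)/(0.4695 − 0.03401) = 0.09867; intercept = 0.06667 − 0.09867×0.4695 = 0.02034.
Vmax = 1/intercept = 49.2 nmol·min⁻¹; Km = slope × Vmax = 0.09867 × 49.2 = 4.85 nM.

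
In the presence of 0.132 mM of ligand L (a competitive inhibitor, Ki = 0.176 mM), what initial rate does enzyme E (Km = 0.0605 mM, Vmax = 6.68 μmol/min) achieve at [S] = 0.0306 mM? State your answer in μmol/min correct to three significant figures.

α = 1 + [I]/Ki = 1 + 0.132/0.176 = 1.750.
For a competitive inhibitor, Vmax is unchanged and the apparent Km becomes α·Km: Km,app = 0.106 mM, Vmax,app = 6.68 μmol/min.
v = Vmax,app·[S]/(Km,app + [S]) = 6.68 × 0.0306/(0.106 + 0.0306) = 1.50 μmol/min.

1.50 μmol/min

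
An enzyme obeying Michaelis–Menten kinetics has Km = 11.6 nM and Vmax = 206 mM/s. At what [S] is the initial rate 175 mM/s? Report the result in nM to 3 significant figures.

The required fractional saturation is v/Vmax = 175/206 = 0.8495.
Then [S]/(Km+[S]) = 0.8495 ⇒ [S] = 11.6 × 0.8495/(1 − 0.8495) = 65.5 nM.

65.5 nM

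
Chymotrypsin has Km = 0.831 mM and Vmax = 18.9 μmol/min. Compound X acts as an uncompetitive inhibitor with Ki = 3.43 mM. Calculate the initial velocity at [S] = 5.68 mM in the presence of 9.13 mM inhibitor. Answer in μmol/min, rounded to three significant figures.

4.96 μmol/min

With α = 1 + [I]/Ki = 1 + 9.13/3.43 = 3.662, the uncompetitive rate law is v = (Vmax/α)·[S] / (Km/α + [S]).
v = (18.9/3.662)×5.68 / (0.831/3.662 + 5.68) = 29.32/5.907 = 4.96 μmol/min.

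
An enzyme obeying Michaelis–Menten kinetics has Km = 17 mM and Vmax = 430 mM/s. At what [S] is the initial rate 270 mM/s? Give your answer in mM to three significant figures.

The required fractional saturation is v/Vmax = 270/430 = 0.6279.
Then [S]/(Km+[S]) = 0.6279 ⇒ [S] = 17 × 0.6279/(1 − 0.6279) = 28.7 mM.

28.7 mM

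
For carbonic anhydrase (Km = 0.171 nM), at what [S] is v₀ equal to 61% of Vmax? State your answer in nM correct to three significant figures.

0.267 nM

v/Vmax = [S]/(Km+[S]) = 0.61, so [S] = Km·0.61/(1 − 0.61) = 0.171 × 1.564.
[S] = 0.267 nM.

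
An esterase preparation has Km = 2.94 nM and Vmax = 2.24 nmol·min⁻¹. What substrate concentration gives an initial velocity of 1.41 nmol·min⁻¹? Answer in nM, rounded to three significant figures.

4.99 nM

Rearranging v = Vmax[S]/(Km+[S]) gives [S] = Km·v/(Vmax − v).
[S] = 2.94 × 1.41 / (2.24 − 1.41) = 4.145/0.8300 = 4.99 nM.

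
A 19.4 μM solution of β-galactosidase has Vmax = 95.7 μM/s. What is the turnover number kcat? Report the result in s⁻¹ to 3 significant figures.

kcat = Vmax/[E]total = 95.7 μM/s / 19.4 μM = 4.93 s⁻¹.

4.93 s⁻¹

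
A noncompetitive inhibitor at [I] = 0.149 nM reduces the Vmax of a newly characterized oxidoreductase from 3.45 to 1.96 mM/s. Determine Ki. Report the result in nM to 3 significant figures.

0.196 nM

Noncompetitive: Vmax,app = Vmax/α with α = 1 + [I]/Ki.
α = Vmax/Vmax,app = 3.45/1.96 = 1.760.
Ki = [I]/(α − 1) = 0.149/0.7602 = 0.196 nM.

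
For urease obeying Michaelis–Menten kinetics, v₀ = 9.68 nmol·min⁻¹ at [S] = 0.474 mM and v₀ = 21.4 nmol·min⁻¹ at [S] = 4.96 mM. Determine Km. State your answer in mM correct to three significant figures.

From v = Vmax[S]/(Km+[S]), each point gives Vmax = v(Km+[S])/[S].
Equating: 9.68(Km+0.474)/0.474 = 21.4(Km+4.96)/4.96.
20.42·Km + 9.68 = 4.315·Km + 21.4, so (20.42 − 4.315)·Km = 21.4 − 9.68.
Km = 11.72/16.11 = 0.728 mM; then Vmax = 9.68(0.728+0.474)/0.474 = 24.5 nmol·min⁻¹.

0.728 mM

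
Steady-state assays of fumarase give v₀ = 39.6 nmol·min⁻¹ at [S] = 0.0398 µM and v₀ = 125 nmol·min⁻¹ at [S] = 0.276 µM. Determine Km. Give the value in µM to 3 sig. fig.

0.158 µM

In reciprocal form, 1/v = (Km/Vmax)·(1/[S]) + 1/Vmax. The two points give (1/[S], 1/v) = (25.13, 0.02525) and (3.623, 0.008000).
Slope = (0.02525 − 0.008000)/(25.13 − 3.623) = 0.0008024; intercept = 0.02525 − 0.0008024×25.13 = 0.005093.
Vmax = 1/intercept = 196 nmol·min⁻¹; Km = slope × Vmax = 0.0008024 × 196 = 0.158 µM.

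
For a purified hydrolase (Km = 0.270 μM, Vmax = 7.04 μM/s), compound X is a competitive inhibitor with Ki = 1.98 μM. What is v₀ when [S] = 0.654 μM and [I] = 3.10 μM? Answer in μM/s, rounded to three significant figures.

α = 1 + [I]/Ki = 1 + 3.10/1.98 = 2.566.
For a competitive inhibitor, Vmax is unchanged and the apparent Km becomes α·Km: Km,app = 0.693 μM, Vmax,app = 7.04 μM/s.
v = Vmax,app·[S]/(Km,app + [S]) = 7.04 × 0.654/(0.693 + 0.654) = 3.42 μM/s.

3.42 μM/s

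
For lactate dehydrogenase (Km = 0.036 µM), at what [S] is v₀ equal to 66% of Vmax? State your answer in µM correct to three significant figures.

v/Vmax = [S]/(Km+[S]) = 0.66, so [S] = Km·0.66/(1 − 0.66) = 0.036 × 1.941.
[S] = 0.0699 µM.

0.0699 µM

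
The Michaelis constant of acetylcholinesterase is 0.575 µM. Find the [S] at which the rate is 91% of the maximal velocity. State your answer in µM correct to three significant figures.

5.81 µM

v/Vmax = [S]/(Km+[S]) = 0.91, so [S] = Km·0.91/(1 − 0.91) = 0.575 × 10.11.
[S] = 5.81 µM.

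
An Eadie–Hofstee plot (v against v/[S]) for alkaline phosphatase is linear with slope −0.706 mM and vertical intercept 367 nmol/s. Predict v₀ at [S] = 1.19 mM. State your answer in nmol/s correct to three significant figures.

230 nmol/s

In the Eadie–Hofstee form v = Vmax − Km·(v/[S]), the slope is −Km and the intercept is Vmax, so Km = 0.706 mM and Vmax = 367 nmol/s.
v = 367 × 1.19/(0.706 + 1.19) = 230 nmol/s.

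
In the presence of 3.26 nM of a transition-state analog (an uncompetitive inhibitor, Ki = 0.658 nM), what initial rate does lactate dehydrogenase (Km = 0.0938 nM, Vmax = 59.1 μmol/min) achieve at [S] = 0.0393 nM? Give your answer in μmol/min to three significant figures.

7.09 μmol/min

α = 1 + [I]/Ki = 1 + 3.26/0.658 = 5.954.
For an uncompetitive inhibitor, both parameters are divided by α, giving Vmax/α and Km/α: Km,app = 0.0158 nM, Vmax,app = 9.93 μmol/min.
v = Vmax,app·[S]/(Km,app + [S]) = 9.93 × 0.0393/(0.0158 + 0.0393) = 7.09 μmol/min.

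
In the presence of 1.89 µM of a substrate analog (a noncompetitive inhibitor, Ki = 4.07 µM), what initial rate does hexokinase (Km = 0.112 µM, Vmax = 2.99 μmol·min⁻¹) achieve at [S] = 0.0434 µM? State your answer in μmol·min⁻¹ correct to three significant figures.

With α = 1 + [I]/Ki = 1 + 1.89/4.07 = 1.464, the noncompetitive rate law is v = (Vmax/α)·[S] / (Km + [S]).
v = (2.99/1.464)×0.0434 / (0.112 + 0.0434) = 0.08862/0.1554 = 0.570 μmol·min⁻¹.

0.570 μmol·min⁻¹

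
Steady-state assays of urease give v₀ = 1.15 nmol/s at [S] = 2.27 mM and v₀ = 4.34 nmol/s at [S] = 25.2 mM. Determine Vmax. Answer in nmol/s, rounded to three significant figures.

5.98 nmol/s

In reciprocal form, 1/v = (Km/Vmax)·(1/[S]) + 1/Vmax. The two points give (1/[S], 1/v) = (0.4405, 0.8696) and (0.03968, 0.2304).
Slope = (0.8696 − 0.2304)/(0.4405 − 0.03968) = 1.595; intercept = 0.8696 − 1.595×0.4405 = 0.1671.
Vmax = 1/intercept = 5.98 nmol/s; Km = slope × Vmax = 1.595 × 5.98 = 9.54 mM.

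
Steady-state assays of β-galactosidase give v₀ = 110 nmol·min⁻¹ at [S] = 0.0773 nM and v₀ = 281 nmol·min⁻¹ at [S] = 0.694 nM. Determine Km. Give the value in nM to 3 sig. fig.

0.168 nM

In reciprocal form, 1/v = (Km/Vmax)·(1/[S]) + 1/Vmax. The two points give (1/[S], 1/v) = (12.94, 0.009091) and (1.441, 0.003559).
Slope = (0.009091 − 0.003559)/(12.94 − 1.441) = 0.0004812; intercept = 0.009091 − 0.0004812×12.94 = 0.002865.
Vmax = 1/intercept = 349 nmol·min⁻¹; Km = slope × Vmax = 0.0004812 × 349 = 0.168 nM.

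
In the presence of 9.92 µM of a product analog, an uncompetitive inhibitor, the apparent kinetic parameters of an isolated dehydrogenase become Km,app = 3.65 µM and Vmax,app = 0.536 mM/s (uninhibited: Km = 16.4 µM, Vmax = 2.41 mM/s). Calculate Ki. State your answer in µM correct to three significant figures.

2.84 µM

Uncompetitive: Vmax,app = Vmax/α (and Km,app = Km/α) with α = 1 + [I]/Ki.
α = Vmax/Vmax,app = 2.41/0.536 = 4.496.
Ki = [I]/(α − 1) = 9.92/3.496 = 2.84 µM.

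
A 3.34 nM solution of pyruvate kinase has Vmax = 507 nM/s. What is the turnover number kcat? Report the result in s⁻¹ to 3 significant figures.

kcat = Vmax/[E]total = 507 nM/s / 3.34 nM = 152 s⁻¹.

152 s⁻¹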